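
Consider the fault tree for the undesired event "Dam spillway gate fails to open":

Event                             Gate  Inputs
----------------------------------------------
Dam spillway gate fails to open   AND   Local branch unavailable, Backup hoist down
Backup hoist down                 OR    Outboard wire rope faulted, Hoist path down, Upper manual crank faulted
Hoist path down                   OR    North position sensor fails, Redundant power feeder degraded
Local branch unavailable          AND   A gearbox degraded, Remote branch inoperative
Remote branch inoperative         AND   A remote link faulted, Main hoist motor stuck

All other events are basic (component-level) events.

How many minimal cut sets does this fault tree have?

Remote branch inoperative [AND]: one cut set from each child combined → 1 × 1 = 1 cut set(s).
Local branch unavailable [AND]: one cut set from each child combined → 1 × 1 = 1 cut set(s).
Hoist path down [OR]: union of children's cut sets → 2 cut set(s).
Backup hoist down [OR]: union of children's cut sets → 4 cut set(s).
Dam spillway gate fails to open [AND]: one cut set from each child combined → 1 × 4 = 4 cut set(s).
Minimal cut sets: {A gearbox degraded, A remote link faulted, Main hoist motor stuck, Outboard wire rope faulted}; {A gearbox degraded, A remote link faulted, Main hoist motor stuck, North position sensor fails}; {A gearbox degraded, A remote link faulted, Main hoist motor stuck, Redundant power feeder degraded}; {A gearbox degraded, A remote link faulted, Main hoist motor stuck, Upper manual crank faulted}.

4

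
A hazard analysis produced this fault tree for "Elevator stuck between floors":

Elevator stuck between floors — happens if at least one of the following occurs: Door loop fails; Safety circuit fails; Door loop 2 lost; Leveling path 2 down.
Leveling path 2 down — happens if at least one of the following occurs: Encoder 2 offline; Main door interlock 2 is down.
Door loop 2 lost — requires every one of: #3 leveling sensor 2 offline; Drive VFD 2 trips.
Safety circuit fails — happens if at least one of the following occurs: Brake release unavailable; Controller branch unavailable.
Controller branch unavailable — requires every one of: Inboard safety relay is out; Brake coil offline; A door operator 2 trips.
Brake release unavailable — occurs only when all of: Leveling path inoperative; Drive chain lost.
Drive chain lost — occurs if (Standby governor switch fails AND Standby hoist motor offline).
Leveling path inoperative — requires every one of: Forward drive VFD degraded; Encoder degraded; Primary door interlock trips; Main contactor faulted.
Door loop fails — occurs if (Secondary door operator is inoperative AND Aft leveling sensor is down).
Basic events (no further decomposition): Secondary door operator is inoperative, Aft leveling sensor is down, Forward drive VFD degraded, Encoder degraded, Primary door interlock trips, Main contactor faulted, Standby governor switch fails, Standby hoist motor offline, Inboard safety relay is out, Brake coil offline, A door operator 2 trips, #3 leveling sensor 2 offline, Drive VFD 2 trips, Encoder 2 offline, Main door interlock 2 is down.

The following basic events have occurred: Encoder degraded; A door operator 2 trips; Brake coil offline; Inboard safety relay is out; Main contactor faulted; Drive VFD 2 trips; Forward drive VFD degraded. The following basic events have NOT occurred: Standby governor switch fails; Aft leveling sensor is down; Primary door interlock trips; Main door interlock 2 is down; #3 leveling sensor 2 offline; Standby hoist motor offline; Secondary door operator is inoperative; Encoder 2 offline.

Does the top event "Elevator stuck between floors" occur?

Yes

Door loop fails [AND]: Secondary door operator is inoperative=not, Aft leveling sensor is down=not → not all inputs occur → does not occur.
Leveling path inoperative [AND]: Forward drive VFD degraded=occurs, Encoder degraded=occurs, Primary door interlock trips=not, Main contactor faulted=occurs → not all inputs occur → does not occur.
Drive chain lost [AND]: Standby governor switch fails=not, Standby hoist motor offline=not → not all inputs occur → does not occur.
Brake release unavailable [AND]: Leveling path inoperative=not, Drive chain lost=not → not all inputs occur → does not occur.
Controller branch unavailable [AND]: Inboard safety relay is out=occurs, Brake coil offline=occurs, A door operator 2 trips=occurs → all inputs occur → occurs.
Safety circuit fails [OR]: Brake release unavailable=not, Controller branch unavailable=occurs → at least one input occurs → occurs.
Door loop 2 lost [AND]: #3 leveling sensor 2 offline=not, Drive VFD 2 trips=occurs → not all inputs occur → does not occur.
Leveling path 2 down [OR]: Encoder 2 offline=not, Main door interlock 2 is down=not → no input occurs → does not occur.
Elevator stuck between floors [OR]: Door loop fails=not, Safety circuit fails=occurs, Door loop 2 lost=not, Leveling path 2 down=not → at least one input occurs → occurs.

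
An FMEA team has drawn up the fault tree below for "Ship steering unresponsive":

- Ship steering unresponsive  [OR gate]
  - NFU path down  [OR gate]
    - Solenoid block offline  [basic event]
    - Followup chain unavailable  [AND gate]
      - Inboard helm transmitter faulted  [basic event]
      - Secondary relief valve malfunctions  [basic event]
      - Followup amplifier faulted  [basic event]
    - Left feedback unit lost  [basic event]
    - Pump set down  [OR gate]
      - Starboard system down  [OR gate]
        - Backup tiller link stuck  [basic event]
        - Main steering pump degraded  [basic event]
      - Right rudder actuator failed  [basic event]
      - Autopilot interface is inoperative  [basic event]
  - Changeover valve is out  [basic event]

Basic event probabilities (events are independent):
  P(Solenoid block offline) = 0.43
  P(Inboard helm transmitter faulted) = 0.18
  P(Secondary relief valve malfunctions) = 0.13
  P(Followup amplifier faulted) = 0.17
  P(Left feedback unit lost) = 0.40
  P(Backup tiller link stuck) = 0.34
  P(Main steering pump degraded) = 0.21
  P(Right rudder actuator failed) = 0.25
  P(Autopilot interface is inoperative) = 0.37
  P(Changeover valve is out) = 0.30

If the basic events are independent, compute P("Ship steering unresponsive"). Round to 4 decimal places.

0.9413

P(Followup chain unavailable) [AND] = 0.18 × 0.13 × 0.17 = 0.003978
P(Starboard system down) [OR] = 1 − (1−0.34) × (1−0.21) = 0.478600
P(Pump set down) [OR] = 1 − (1−0.478600) × (1−0.25) × (1−0.37) = 0.753639
P(NFU path down) [OR] = 1 − (1−0.43) × (1−0.003978) × (1−0.40) × (1−0.753639) = 0.916080
P(Ship steering unresponsive) [OR] = 1 − (1−0.916080) × (1−0.30) = 0.941256
Rounded to 4 decimal places: P(Ship steering unresponsive) ≈ 0.9413.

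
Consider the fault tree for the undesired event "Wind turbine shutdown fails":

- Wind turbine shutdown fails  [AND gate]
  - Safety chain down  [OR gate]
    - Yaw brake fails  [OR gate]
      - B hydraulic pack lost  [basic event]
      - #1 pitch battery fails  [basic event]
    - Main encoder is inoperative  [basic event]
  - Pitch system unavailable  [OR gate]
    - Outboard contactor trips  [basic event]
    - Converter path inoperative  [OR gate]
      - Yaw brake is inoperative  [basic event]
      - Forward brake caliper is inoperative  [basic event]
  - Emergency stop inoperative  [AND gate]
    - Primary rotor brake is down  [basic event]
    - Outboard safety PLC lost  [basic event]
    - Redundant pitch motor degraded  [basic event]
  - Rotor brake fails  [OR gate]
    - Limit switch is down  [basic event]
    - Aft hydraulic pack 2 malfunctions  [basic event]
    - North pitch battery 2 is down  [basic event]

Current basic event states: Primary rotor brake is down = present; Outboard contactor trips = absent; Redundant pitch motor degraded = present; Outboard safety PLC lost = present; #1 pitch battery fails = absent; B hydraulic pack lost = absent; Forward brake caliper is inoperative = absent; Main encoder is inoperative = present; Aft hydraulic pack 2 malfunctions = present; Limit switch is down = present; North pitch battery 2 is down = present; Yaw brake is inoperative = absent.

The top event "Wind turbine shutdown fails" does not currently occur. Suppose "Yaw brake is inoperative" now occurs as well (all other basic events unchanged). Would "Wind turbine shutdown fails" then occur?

Yes

Counterfactual: set "Yaw brake is inoperative" to occurred.
Yaw brake fails [OR]: B hydraulic pack lost=not, #1 pitch battery fails=not → no input occurs → does not occur.
Safety chain down [OR]: Yaw brake fails=not, Main encoder is inoperative=occurs → at least one input occurs → occurs.
Converter path inoperative [OR]: Yaw brake is inoperative=occurs, Forward brake caliper is inoperative=not → at least one input occurs → occurs.
Pitch system unavailable [OR]: Outboard contactor trips=not, Converter path inoperative=occurs → at least one input occurs → occurs.
Emergency stop inoperative [AND]: Primary rotor brake is down=occurs, Outboard safety PLC lost=occurs, Redundant pitch motor degraded=occurs → all inputs occur → occurs.
Rotor brake fails [OR]: Limit switch is down=occurs, Aft hydraulic pack 2 malfunctions=occurs, North pitch battery 2 is down=occurs → at least one input occurs → occurs.
Wind turbine shutdown fails [AND]: Safety chain down=occurs, Pitch system unavailable=occurs, Emergency stop inoperative=occurs, Rotor brake fails=occurs → all inputs occur → occurs.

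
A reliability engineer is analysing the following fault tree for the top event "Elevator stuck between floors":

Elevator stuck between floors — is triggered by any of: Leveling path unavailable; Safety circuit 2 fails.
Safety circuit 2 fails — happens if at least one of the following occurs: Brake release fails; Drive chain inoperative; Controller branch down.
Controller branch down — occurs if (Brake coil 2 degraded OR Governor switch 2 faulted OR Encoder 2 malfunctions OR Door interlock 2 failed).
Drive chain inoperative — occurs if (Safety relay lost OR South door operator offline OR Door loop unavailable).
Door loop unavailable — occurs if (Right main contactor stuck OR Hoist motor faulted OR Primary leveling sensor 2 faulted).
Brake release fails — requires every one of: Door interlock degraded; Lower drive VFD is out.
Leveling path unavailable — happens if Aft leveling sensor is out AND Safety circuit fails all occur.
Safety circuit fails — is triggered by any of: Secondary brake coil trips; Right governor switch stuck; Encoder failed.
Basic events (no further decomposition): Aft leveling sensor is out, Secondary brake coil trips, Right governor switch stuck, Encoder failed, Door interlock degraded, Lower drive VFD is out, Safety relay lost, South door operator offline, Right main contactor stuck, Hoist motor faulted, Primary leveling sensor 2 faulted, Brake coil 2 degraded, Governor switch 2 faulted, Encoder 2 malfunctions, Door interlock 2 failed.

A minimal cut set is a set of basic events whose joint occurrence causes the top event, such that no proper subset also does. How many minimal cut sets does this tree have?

Safety circuit fails [OR]: union of children's cut sets → 3 cut set(s).
Leveling path unavailable [AND]: one cut set from each child combined → 1 × 3 = 3 cut set(s).
Brake release fails [AND]: one cut set from each child combined → 1 × 1 = 1 cut set(s).
Door loop unavailable [OR]: union of children's cut sets → 3 cut set(s).
Drive chain inoperative [OR]: union of children's cut sets → 5 cut set(s).
Controller branch down [OR]: union of children's cut sets → 4 cut set(s).
Safety circuit 2 fails [OR]: union of children's cut sets → 10 cut set(s).
Elevator stuck between floors [OR]: union of children's cut sets → 13 cut set(s).

13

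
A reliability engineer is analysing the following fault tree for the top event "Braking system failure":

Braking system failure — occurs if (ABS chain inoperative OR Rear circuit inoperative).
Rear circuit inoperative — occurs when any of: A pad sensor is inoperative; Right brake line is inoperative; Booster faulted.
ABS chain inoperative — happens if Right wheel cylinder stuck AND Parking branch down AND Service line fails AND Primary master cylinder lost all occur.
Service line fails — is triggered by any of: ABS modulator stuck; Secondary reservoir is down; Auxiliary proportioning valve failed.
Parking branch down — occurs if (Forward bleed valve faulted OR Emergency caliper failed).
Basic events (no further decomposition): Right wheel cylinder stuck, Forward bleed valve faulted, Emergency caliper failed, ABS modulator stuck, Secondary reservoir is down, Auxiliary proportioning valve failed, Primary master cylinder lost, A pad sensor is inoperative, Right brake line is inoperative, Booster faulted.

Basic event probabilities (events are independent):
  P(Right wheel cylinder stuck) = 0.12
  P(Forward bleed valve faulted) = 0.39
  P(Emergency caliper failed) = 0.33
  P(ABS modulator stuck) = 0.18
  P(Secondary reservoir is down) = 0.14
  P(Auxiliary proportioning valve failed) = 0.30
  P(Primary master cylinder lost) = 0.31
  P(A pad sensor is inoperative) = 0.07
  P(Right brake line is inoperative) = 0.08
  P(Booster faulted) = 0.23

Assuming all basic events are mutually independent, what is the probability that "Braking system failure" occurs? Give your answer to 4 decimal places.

P(Parking branch down) [OR] = 1 − (1−0.39) × (1−0.33) = 0.591300
P(Service line fails) [OR] = 1 − (1−0.18) × (1−0.14) × (1−0.30) = 0.506360
P(ABS chain inoperative) [AND] = 0.12 × 0.591300 × 0.506360 × 0.31 = 0.011138
P(Rear circuit inoperative) [OR] = 1 − (1−0.07) × (1−0.08) × (1−0.23) = 0.341188
P(Braking system failure) [OR] = 1 − (1−0.011138) × (1−0.341188) = 0.348526
Rounded to 4 decimal places: P(Braking system failure) ≈ 0.3485.

0.3485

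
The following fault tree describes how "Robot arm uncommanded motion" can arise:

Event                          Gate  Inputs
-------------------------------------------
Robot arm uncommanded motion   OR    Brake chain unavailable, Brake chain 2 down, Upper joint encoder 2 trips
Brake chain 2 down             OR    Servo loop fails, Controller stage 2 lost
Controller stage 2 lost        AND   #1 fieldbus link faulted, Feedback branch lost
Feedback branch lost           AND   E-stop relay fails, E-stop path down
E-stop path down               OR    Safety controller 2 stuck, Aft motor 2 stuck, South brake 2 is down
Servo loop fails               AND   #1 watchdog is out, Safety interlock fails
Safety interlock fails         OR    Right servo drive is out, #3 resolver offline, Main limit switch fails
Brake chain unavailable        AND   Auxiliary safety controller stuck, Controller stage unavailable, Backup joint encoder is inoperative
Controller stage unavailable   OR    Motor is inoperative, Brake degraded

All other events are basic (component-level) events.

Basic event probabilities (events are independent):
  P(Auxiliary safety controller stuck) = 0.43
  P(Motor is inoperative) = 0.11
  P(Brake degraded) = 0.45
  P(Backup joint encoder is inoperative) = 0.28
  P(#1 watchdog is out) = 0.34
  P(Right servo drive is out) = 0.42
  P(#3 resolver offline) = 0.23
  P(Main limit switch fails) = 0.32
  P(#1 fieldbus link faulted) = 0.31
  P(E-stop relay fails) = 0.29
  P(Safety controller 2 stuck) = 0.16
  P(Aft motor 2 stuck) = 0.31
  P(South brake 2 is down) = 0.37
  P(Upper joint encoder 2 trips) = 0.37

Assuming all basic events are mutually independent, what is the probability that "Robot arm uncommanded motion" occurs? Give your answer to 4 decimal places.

0.5745

P(Controller stage unavailable) [OR] = 1 − (1−0.11) × (1−0.45) = 0.510500
P(Brake chain unavailable) [AND] = 0.43 × 0.510500 × 0.28 = 0.061464
P(Safety interlock fails) [OR] = 1 − (1−0.42) × (1−0.23) × (1−0.32) = 0.696312
P(Servo loop fails) [AND] = 0.34 × 0.696312 = 0.236746
P(E-stop path down) [OR] = 1 − (1−0.16) × (1−0.31) × (1−0.37) = 0.634852
P(Feedback branch lost) [AND] = 0.29 × 0.634852 = 0.184107
P(Controller stage 2 lost) [AND] = 0.31 × 0.184107 = 0.057073
P(Brake chain 2 down) [OR] = 1 − (1−0.236746) × (1−0.057073) = 0.280307
P(Robot arm uncommanded motion) [OR] = 1 − (1−0.061464) × (1−0.280307) × (1−0.37) = 0.574462
Rounded to 4 decimal places: P(Robot arm uncommanded motion) ≈ 0.5745.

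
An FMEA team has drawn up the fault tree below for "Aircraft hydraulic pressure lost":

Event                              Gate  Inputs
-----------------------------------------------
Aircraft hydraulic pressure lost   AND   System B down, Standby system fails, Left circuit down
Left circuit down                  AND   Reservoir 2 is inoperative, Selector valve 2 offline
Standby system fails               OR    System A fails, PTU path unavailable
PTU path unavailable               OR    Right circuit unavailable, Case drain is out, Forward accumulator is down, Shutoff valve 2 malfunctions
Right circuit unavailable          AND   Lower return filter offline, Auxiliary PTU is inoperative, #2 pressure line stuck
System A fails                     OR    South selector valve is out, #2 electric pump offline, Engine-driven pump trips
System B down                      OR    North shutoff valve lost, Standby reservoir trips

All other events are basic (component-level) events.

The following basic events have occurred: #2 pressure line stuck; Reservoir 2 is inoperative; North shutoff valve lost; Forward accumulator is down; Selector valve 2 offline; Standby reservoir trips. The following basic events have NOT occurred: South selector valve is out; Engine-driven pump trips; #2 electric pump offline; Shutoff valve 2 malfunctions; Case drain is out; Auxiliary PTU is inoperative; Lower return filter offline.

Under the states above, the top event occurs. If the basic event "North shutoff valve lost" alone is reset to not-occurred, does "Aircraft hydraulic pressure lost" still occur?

Counterfactual: set "North shutoff valve lost" to not occurred.
System B down [OR]: North shutoff valve lost=not, Standby reservoir trips=occurs → at least one input occurs → occurs.
System A fails [OR]: South selector valve is out=not, #2 electric pump offline=not, Engine-driven pump trips=not → no input occurs → does not occur.
Right circuit unavailable [AND]: Lower return filter offline=not, Auxiliary PTU is inoperative=not, #2 pressure line stuck=occurs → not all inputs occur → does not occur.
PTU path unavailable [OR]: Right circuit unavailable=not, Case drain is out=not, Forward accumulator is down=occurs, Shutoff valve 2 malfunctions=not → at least one input occurs → occurs.
Standby system fails [OR]: System A fails=not, PTU path unavailable=occurs → at least one input occurs → occurs.
Left circuit down [AND]: Reservoir 2 is inoperative=occurs, Selector valve 2 offline=occurs → all inputs occur → occurs.
Aircraft hydraulic pressure lost [AND]: System B down=occurs, Standby system fails=occurs, Left circuit down=occurs → all inputs occur → occurs.

Yes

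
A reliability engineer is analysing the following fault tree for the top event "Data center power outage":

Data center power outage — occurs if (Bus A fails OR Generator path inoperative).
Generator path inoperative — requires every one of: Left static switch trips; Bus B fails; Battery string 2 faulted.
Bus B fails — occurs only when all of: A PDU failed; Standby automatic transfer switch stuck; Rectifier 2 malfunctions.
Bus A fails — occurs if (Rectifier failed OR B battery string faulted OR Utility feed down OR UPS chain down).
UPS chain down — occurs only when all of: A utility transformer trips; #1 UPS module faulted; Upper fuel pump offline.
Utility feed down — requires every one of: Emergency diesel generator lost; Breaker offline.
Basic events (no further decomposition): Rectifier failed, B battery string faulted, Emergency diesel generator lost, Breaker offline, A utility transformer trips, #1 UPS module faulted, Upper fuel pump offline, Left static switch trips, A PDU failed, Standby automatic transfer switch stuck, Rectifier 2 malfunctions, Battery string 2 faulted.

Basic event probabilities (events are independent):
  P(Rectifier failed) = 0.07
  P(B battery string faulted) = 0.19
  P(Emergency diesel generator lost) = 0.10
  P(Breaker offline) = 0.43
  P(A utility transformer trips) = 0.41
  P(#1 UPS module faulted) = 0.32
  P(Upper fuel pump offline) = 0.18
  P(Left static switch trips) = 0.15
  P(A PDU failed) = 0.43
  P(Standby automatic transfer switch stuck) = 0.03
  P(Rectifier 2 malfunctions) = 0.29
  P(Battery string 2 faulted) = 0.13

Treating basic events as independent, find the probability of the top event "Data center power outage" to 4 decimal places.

P(Utility feed down) [AND] = 0.10 × 0.43 = 0.043000
P(UPS chain down) [AND] = 0.41 × 0.32 × 0.18 = 0.023616
P(Bus A fails) [OR] = 1 − (1−0.07) × (1−0.19) × (1−0.043000) × (1−0.023616) = 0.296117
P(Bus B fails) [AND] = 0.43 × 0.03 × 0.29 = 0.003741
P(Generator path inoperative) [AND] = 0.15 × 0.003741 × 0.13 = 0.000073
P(Data center power outage) [OR] = 1 − (1−0.296117) × (1−0.000073) = 0.296168
Rounded to 4 decimal places: P(Data center power outage) ≈ 0.2962.

0.2962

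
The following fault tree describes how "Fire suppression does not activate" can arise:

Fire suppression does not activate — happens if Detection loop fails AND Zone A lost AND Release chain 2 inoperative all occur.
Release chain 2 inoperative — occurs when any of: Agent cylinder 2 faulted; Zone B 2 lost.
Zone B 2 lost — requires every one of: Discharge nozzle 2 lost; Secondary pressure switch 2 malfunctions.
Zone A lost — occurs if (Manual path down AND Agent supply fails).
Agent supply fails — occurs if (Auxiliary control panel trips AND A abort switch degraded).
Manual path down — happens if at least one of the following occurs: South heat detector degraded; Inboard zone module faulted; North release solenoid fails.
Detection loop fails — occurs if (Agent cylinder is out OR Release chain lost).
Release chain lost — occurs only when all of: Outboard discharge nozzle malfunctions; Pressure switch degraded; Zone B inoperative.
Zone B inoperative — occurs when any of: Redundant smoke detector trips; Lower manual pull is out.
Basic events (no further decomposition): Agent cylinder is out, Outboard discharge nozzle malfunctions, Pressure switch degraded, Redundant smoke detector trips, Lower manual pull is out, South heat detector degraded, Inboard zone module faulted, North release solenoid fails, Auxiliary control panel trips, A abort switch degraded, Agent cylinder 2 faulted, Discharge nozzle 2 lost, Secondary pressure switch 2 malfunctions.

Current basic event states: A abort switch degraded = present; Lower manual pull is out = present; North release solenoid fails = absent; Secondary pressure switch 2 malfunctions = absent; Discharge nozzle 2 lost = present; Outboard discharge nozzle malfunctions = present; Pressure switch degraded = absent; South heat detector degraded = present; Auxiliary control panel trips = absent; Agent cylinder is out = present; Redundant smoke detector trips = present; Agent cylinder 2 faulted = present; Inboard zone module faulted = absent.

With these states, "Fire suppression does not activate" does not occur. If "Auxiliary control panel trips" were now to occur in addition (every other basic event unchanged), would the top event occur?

Counterfactual: set "Auxiliary control panel trips" to occurred.
Zone B inoperative [OR]: Redundant smoke detector trips=occurs, Lower manual pull is out=occurs → at least one input occurs → occurs.
Release chain lost [AND]: Outboard discharge nozzle malfunctions=occurs, Pressure switch degraded=not, Zone B inoperative=occurs → not all inputs occur → does not occur.
Detection loop fails [OR]: Agent cylinder is out=occurs, Release chain lost=not → at least one input occurs → occurs.
Manual path down [OR]: South heat detector degraded=occurs, Inboard zone module faulted=not, North release solenoid fails=not → at least one input occurs → occurs.
Agent supply fails [AND]: Auxiliary control panel trips=occurs, A abort switch degraded=occurs → all inputs occur → occurs.
Zone A lost [AND]: Manual path down=occurs, Agent supply fails=occurs → all inputs occur → occurs.
Zone B 2 lost [AND]: Discharge nozzle 2 lost=occurs, Secondary pressure switch 2 malfunctions=not → not all inputs occur → does not occur.
Release chain 2 inoperative [OR]: Agent cylinder 2 faulted=occurs, Zone B 2 lost=not → at least one input occurs → occurs.
Fire suppression does not activate [AND]: Detection loop fails=occurs, Zone A lost=occurs, Release chain 2 inoperative=occurs → all inputs occur → occurs.

Yes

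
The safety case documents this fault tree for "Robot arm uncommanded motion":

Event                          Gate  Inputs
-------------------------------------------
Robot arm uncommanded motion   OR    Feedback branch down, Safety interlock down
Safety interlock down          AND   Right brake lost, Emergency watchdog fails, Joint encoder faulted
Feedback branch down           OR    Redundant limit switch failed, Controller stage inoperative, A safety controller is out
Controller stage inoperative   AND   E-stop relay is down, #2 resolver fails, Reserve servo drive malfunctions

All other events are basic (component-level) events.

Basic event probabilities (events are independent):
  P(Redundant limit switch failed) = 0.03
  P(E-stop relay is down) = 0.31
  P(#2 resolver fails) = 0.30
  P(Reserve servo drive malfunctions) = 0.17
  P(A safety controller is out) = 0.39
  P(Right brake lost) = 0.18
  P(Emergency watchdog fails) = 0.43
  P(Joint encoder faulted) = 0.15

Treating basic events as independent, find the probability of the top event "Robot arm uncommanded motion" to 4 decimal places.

0.4244

P(Controller stage inoperative) [AND] = 0.31 × 0.30 × 0.17 = 0.015810
P(Feedback branch down) [OR] = 1 − (1−0.03) × (1−0.015810) × (1−0.39) = 0.417655
P(Safety interlock down) [AND] = 0.18 × 0.43 × 0.15 = 0.011610
P(Robot arm uncommanded motion) [OR] = 1 − (1−0.417655) × (1−0.011610) = 0.424416
Rounded to 4 decimal places: P(Robot arm uncommanded motion) ≈ 0.4244.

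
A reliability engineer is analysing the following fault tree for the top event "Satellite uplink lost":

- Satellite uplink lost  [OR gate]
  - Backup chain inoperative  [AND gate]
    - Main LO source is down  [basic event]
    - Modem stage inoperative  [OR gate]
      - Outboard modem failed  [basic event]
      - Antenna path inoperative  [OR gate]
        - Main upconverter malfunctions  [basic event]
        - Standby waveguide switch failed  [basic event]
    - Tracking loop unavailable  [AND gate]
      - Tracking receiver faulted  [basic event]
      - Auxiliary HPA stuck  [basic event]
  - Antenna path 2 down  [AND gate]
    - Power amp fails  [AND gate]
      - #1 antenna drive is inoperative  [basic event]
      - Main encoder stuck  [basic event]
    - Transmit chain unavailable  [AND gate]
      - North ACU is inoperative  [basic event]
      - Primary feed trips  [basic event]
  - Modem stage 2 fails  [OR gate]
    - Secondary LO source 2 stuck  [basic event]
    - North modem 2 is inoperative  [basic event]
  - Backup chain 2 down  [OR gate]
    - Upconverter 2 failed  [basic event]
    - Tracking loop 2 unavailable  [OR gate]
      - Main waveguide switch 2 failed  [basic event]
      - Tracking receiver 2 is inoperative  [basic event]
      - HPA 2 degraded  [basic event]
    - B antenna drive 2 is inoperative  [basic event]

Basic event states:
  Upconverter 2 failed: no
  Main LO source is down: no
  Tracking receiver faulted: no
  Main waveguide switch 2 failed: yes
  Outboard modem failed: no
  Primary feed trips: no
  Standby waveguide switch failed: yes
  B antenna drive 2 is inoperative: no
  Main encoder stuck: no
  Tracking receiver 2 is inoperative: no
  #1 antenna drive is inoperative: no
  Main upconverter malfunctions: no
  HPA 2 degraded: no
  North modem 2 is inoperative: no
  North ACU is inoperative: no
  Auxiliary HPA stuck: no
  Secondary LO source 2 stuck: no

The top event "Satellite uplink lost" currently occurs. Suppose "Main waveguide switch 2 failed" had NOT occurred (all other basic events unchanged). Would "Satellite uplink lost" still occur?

No

Counterfactual: set "Main waveguide switch 2 failed" to not occurred.
Antenna path inoperative [OR]: Main upconverter malfunctions=not, Standby waveguide switch failed=occurs → at least one input occurs → occurs.
Modem stage inoperative [OR]: Outboard modem failed=not, Antenna path inoperative=occurs → at least one input occurs → occurs.
Tracking loop unavailable [AND]: Tracking receiver faulted=not, Auxiliary HPA stuck=not → not all inputs occur → does not occur.
Backup chain inoperative [AND]: Main LO source is down=not, Modem stage inoperative=occurs, Tracking loop unavailable=not → not all inputs occur → does not occur.
Power amp fails [AND]: #1 antenna drive is inoperative=not, Main encoder stuck=not → not all inputs occur → does not occur.
Transmit chain unavailable [AND]: North ACU is inoperative=not, Primary feed trips=not → not all inputs occur → does not occur.
Antenna path 2 down [AND]: Power amp fails=not, Transmit chain unavailable=not → not all inputs occur → does not occur.
Modem stage 2 fails [OR]: Secondary LO source 2 stuck=not, North modem 2 is inoperative=not → no input occurs → does not occur.
Tracking loop 2 unavailable [OR]: Main waveguide switch 2 failed=not, Tracking receiver 2 is inoperative=not, HPA 2 degraded=not → no input occurs → does not occur.
Backup chain 2 down [OR]: Upconverter 2 failed=not, Tracking loop 2 unavailable=not, B antenna drive 2 is inoperative=not → no input occurs → does not occur.
Satellite uplink lost [OR]: Backup chain inoperative=not, Antenna path 2 down=not, Modem stage 2 fails=not, Backup chain 2 down=not → no input occurs → does not occur.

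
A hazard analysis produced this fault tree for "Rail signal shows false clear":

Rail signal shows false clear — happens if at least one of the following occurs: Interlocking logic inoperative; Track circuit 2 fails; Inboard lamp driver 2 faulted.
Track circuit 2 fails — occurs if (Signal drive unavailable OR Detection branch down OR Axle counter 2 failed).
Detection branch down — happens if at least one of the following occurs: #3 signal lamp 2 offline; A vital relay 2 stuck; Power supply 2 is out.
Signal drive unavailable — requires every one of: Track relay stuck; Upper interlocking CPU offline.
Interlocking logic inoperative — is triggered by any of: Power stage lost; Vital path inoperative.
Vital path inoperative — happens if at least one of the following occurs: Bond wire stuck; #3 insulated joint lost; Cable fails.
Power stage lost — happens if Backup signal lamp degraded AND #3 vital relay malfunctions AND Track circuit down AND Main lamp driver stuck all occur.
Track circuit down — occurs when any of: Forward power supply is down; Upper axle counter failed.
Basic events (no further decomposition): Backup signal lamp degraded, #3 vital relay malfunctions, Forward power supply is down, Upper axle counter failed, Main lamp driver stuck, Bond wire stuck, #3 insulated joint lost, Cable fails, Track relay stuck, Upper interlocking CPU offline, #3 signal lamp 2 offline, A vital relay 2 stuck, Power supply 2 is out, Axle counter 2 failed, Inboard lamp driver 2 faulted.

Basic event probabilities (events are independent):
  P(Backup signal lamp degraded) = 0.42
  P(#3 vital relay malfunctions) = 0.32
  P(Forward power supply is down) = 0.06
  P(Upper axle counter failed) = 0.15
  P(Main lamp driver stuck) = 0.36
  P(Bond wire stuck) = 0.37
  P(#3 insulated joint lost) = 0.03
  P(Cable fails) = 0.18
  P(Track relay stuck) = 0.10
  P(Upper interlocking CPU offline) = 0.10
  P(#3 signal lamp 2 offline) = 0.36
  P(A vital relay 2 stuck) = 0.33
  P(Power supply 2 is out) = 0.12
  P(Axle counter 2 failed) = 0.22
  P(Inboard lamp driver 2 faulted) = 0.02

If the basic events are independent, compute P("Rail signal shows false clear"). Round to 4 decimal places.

P(Track circuit down) [OR] = 1 − (1−0.06) × (1−0.15) = 0.201000
P(Power stage lost) [AND] = 0.42 × 0.32 × 0.201000 × 0.36 = 0.009725
P(Vital path inoperative) [OR] = 1 − (1−0.37) × (1−0.03) × (1−0.18) = 0.498898
P(Interlocking logic inoperative) [OR] = 1 − (1−0.009725) × (1−0.498898) = 0.503771
P(Signal drive unavailable) [AND] = 0.10 × 0.10 = 0.010000
P(Detection branch down) [OR] = 1 − (1−0.36) × (1−0.33) × (1−0.12) = 0.622656
P(Track circuit 2 fails) [OR] = 1 − (1−0.010000) × (1−0.622656) × (1−0.22) = 0.708615
P(Rail signal shows false clear) [OR] = 1 − (1−0.503771) × (1−0.708615) × (1−0.02) = 0.858298
Rounded to 4 decimal places: P(Rail signal shows false clear) ≈ 0.8583.

0.8583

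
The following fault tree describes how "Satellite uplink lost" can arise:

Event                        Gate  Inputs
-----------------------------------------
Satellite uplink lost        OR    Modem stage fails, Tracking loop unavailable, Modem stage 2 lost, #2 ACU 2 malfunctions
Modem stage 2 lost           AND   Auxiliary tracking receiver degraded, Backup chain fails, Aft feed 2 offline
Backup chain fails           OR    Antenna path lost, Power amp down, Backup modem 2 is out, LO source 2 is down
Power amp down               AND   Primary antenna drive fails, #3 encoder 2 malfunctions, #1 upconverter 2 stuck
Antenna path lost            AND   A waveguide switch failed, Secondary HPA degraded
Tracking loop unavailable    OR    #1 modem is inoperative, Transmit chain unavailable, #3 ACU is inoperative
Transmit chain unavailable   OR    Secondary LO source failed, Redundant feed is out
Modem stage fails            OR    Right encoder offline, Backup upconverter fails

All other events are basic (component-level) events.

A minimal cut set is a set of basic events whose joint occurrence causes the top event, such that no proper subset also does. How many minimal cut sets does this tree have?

Modem stage fails [OR]: union of children's cut sets → 2 cut set(s).
Transmit chain unavailable [OR]: union of children's cut sets → 2 cut set(s).
Tracking loop unavailable [OR]: union of children's cut sets → 4 cut set(s).
Antenna path lost [AND]: one cut set from each child combined → 1 × 1 = 1 cut set(s).
Power amp down [AND]: one cut set from each child combined → 1 × 1 × 1 = 1 cut set(s).
Backup chain fails [OR]: union of children's cut sets → 4 cut set(s).
Modem stage 2 lost [AND]: one cut set from each child combined → 1 × 4 × 1 = 4 cut set(s).
Satellite uplink lost [OR]: union of children's cut sets → 11 cut set(s).

11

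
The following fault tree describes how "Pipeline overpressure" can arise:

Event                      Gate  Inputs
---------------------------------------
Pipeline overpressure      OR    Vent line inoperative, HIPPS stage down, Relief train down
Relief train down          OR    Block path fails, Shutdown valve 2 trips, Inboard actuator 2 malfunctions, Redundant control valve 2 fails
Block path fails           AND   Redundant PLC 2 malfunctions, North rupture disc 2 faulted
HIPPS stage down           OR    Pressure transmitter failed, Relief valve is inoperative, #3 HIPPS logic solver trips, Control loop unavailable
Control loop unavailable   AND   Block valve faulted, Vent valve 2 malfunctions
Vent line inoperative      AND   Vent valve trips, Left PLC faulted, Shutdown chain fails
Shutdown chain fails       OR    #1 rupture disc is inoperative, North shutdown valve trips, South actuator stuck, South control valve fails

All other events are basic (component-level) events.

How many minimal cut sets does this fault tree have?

12

Shutdown chain fails [OR]: union of children's cut sets → 4 cut set(s).
Vent line inoperative [AND]: one cut set from each child combined → 1 × 1 × 4 = 4 cut set(s).
Control loop unavailable [AND]: one cut set from each child combined → 1 × 1 = 1 cut set(s).
HIPPS stage down [OR]: union of children's cut sets → 4 cut set(s).
Block path fails [AND]: one cut set from each child combined → 1 × 1 = 1 cut set(s).
Relief train down [OR]: union of children's cut sets → 4 cut set(s).
Pipeline overpressure [OR]: union of children's cut sets → 12 cut set(s).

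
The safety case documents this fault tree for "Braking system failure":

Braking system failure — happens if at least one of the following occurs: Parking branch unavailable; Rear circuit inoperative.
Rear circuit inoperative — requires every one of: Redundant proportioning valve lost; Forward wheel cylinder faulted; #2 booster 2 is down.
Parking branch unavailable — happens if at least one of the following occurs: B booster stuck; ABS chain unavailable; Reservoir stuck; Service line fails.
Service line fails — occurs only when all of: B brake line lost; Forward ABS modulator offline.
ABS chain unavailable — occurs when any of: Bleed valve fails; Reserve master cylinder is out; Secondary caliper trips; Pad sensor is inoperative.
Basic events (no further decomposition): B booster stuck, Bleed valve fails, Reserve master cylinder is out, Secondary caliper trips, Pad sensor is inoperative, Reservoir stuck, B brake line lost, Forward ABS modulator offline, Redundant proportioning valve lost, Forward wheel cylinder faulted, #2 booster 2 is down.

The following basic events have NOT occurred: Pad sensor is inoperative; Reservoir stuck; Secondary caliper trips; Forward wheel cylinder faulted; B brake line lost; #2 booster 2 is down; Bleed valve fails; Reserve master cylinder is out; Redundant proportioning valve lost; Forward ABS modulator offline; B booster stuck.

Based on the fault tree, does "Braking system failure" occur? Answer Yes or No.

No

ABS chain unavailable [OR]: Bleed valve fails=not, Reserve master cylinder is out=not, Secondary caliper trips=not, Pad sensor is inoperative=not → no input occurs → does not occur.
Service line fails [AND]: B brake line lost=not, Forward ABS modulator offline=not → not all inputs occur → does not occur.
Parking branch unavailable [OR]: B booster stuck=not, ABS chain unavailable=not, Reservoir stuck=not, Service line fails=not → no input occurs → does not occur.
Rear circuit inoperative [AND]: Redundant proportioning valve lost=not, Forward wheel cylinder faulted=not, #2 booster 2 is down=not → not all inputs occur → does not occur.
Braking system failure [OR]: Parking branch unavailable=not, Rear circuit inoperative=not → no input occurs → does not occur.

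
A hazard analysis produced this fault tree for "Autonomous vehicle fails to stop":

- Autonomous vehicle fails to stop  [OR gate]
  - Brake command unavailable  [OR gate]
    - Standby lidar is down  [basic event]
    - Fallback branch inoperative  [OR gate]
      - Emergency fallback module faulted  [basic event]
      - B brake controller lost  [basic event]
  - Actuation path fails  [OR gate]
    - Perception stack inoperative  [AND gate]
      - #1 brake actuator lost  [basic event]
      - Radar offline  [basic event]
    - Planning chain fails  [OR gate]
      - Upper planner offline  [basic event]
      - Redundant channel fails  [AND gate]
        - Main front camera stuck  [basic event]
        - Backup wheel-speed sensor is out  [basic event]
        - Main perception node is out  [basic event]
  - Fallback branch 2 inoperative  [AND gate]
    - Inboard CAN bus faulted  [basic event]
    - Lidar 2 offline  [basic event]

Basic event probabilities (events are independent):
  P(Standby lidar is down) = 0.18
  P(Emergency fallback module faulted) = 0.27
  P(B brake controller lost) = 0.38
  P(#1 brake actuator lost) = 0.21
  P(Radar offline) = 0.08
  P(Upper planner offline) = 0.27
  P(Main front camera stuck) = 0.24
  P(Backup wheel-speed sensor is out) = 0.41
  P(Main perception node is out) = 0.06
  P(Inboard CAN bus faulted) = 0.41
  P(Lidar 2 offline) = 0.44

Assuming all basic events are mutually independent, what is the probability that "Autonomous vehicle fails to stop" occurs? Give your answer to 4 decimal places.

0.7830

P(Fallback branch inoperative) [OR] = 1 − (1−0.27) × (1−0.38) = 0.547400
P(Brake command unavailable) [OR] = 1 − (1−0.18) × (1−0.547400) = 0.628868
P(Perception stack inoperative) [AND] = 0.21 × 0.08 = 0.016800
P(Redundant channel fails) [AND] = 0.24 × 0.41 × 0.06 = 0.005904
P(Planning chain fails) [OR] = 1 − (1−0.27) × (1−0.005904) = 0.274310
P(Actuation path fails) [OR] = 1 − (1−0.016800) × (1−0.274310) = 0.286502
P(Fallback branch 2 inoperative) [AND] = 0.41 × 0.44 = 0.180400
P(Autonomous vehicle fails to stop) [OR] = 1 − (1−0.628868) × (1−0.286502) × (1−0.180400) = 0.782968
Rounded to 4 decimal places: P(Autonomous vehicle fails to stop) ≈ 0.7830.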